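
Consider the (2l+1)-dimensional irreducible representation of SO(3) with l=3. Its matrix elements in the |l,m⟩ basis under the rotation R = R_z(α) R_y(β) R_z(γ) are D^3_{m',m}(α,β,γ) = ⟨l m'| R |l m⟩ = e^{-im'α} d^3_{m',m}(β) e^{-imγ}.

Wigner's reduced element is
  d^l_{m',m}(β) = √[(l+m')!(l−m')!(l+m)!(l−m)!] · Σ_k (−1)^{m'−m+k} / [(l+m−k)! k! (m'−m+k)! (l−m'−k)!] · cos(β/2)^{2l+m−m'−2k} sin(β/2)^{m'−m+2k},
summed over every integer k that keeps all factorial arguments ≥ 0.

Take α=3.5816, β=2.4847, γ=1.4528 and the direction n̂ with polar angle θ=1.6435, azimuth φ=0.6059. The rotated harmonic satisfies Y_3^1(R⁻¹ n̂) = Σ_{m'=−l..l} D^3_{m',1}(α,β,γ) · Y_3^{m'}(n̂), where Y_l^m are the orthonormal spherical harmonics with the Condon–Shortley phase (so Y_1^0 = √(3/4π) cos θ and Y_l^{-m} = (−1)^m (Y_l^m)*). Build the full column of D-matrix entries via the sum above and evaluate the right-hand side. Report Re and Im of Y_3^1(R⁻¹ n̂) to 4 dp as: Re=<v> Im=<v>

Re=0.0102 Im=0.1285

Need the full column D^3_{m',1} for m'=−3..3 at α=3.5816, β=2.4847, γ=1.4528.
cos(β/2)=0.322573, sin(β/2)=0.946545
d^3_{-3,1}: single k=4 term ⇒ +0.323493;  D = -0.320646+0.042827i
d^3_{-2,1}: k∈[3..4] ⇒ +0.180027 -0.775056 = -0.595030;  D = -0.500060+0.322491i
d^3_{-1,1}: k∈[2..4] ⇒ +0.058203 -0.668205 +0.719195 = +0.109193;  D = -0.057817+0.092630i
d^3_{0,1}: k∈[1..3] ⇒ +0.011452 -0.295814 +0.849032 = +0.564670;  D = +0.066474-0.560743i
d^3_{1,1}: k∈[0..2] ⇒ +0.001127 -0.077604 +0.501154 = +0.424677;  D = +0.134400+0.402849i
d^3_{2,1}: k∈[0..1] ⇒ -0.010454 +0.180027 = +0.169573;  D = -0.117070-0.122676i
d^3_{3,1}: single k=0 term ⇒ +0.037570;  D = +0.035044+0.013543i
Y_3^{m'}(θ=1.6435,φ=0.6059) and Σ D·Y over m':
  (-0.3206+0.0428i)·(-0.1012-0.4014i)  (-0.5001+0.3225i)·(-0.0259+0.0691i)  (-0.0578+0.0926i)·(-0.2580+0.1787i)  (+0.0665-0.5607i)·(+0.0806+0.0000i)  (+0.1344+0.4028i)·(+0.2580+0.1787i)  (-0.1171-0.1227i)·(-0.0259-0.0691i)  (+0.0350+0.0135i)·(+0.1012-0.4014i)
Y_3^1(R⁻¹ n̂) = +0.010231+0.128519i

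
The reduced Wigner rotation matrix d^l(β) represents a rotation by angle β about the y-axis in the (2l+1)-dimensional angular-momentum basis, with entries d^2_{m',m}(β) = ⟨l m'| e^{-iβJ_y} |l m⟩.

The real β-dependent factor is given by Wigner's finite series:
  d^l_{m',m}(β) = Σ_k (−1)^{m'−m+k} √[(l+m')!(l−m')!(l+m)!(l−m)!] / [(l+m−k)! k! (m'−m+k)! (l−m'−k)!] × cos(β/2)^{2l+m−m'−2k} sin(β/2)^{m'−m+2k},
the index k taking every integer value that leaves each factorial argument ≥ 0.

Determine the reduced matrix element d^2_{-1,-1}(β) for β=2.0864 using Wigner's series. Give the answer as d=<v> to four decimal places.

d^2_{-1,-1}(β=2.0864) via Wigner's sum:
Half-angle: c=0.503458, s=0.864020. N=√(1·6·1·6)=6.000000
Admissible k: 0..1 (factorial args all ≥0)
  k=0: (−1)^0·6.0000/(6)·0.5035^4·0.8640^0 = +0.064247
  k=1: (−1)^1·6.0000/(2)·0.5035^2·0.8640^2 = -0.567669
d^2_{-1,-1}(2.0864) = +0.064247 -0.567669 = -0.503422

d=-0.5034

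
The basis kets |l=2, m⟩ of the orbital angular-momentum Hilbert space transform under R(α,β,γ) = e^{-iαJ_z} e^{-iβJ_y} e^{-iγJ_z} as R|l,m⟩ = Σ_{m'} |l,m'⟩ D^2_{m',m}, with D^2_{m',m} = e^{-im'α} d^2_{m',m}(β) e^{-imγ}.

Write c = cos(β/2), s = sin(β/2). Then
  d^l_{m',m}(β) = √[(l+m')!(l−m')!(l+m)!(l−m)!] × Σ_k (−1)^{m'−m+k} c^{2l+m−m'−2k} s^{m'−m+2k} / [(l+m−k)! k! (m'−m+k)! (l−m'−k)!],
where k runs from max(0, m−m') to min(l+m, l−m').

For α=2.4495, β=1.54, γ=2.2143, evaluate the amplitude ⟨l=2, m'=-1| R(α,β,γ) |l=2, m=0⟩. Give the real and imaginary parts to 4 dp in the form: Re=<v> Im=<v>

Re=-0.0290 Im=0.0241

First d^2_{-1,0}(β=1.54), then the phase factors e^{-i(-1)α} and e^{-i(0)γ}:
c=cos(1.54/2)=0.717911, s=sin(1.54/2)=0.696135; N=√[1·6·2·2]=4.898979
Admissible k: 1..2 (factorial args all ≥0)
  k=1: (−1)^0·4.8990/(2)·0.7179^3·0.6961^1 = +0.630929
  k=2: (−1)^1·4.8990/(2)·0.7179^1·0.6961^3 = -0.593235
d^2_{-1,0}(1.54) = +0.630929 -0.593235 = +0.037694
Attach z-rotation phases: D = e^{-i(-1)(2.4495)}·(+0.037694)·e^{-i(0)(2.2143)} = -0.029021+0.024054i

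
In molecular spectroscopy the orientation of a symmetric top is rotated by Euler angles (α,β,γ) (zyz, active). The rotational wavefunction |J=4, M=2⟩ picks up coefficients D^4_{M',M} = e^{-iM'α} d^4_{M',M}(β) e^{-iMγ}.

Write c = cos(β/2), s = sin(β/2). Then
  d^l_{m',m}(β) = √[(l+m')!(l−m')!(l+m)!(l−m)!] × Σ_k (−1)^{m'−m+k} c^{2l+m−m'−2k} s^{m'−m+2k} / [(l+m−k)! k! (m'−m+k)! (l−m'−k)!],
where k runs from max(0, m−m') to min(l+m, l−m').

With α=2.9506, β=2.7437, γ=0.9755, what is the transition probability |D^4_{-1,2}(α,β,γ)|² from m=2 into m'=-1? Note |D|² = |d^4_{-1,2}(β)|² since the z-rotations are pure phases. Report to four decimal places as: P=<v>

P=0.3424

First d^4_{-1,2}(β=2.7437), then the phase factors e^{-i(-1)α} and e^{-i(2)γ}:
With c≡cos(β/2)=0.197637 and s≡sin(β/2)=0.980275, N=[6·120·720·2]^{1/2}=1018.233765
k∈{3,4,5} keeps every argument non-negative
  k=3: (−1)^0·1018.2338/(72)·0.1976^5·0.9803^3 = +0.004017
  k=4: (−1)^1·1018.2338/(48)·0.1976^3·0.9803^5 = -0.148234
  k=5: (−1)^2·1018.2338/(240)·0.1976^1·0.9803^7 = +0.729357
d^4_{-1,2}(2.7437) = +0.004017 -0.148234 +0.729357 = +0.585140
|D^4_{-1,2}|² = |d^4_{-1,2}(β)|² = (+0.585140)² = 0.342388 (the z-rotation phases have unit modulus)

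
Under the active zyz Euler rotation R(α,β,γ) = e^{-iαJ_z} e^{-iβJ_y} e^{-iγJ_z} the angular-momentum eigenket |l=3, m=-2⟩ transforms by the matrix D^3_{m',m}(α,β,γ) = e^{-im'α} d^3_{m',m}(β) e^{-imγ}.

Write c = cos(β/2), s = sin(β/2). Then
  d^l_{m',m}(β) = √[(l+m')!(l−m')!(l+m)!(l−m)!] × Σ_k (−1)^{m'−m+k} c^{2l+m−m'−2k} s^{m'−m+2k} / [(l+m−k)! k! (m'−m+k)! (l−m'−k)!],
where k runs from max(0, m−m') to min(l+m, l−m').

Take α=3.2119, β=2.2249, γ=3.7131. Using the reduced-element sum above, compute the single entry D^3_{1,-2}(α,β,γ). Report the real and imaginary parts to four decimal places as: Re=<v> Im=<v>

Re=-0.1990 Im=-0.3658

First d^3_{1,-2}(β=2.2249), then the phase factors e^{-i(1)α} and e^{-i(-2)γ}:
Half-angle: c=0.442466, s=0.896785. N=√(24·2·1·120)=75.894664
k: max(0,(-2)−(1))=0 … min(3+(-2),3−(1))=1
  k=0: (−1)^3·75.8947/(12)·0.4425^3·0.8968^3 = -0.395125
  k=1: (−1)^4·75.8947/(24)·0.4425^1·0.8968^5 = +0.811563
d^3_{1,-2}(2.2249) = -0.395125 +0.811563 = +0.416438
D = (-0.997529+0.070249i)·(+0.416438)·(+0.414853+0.909888i) = -0.198952-0.365840i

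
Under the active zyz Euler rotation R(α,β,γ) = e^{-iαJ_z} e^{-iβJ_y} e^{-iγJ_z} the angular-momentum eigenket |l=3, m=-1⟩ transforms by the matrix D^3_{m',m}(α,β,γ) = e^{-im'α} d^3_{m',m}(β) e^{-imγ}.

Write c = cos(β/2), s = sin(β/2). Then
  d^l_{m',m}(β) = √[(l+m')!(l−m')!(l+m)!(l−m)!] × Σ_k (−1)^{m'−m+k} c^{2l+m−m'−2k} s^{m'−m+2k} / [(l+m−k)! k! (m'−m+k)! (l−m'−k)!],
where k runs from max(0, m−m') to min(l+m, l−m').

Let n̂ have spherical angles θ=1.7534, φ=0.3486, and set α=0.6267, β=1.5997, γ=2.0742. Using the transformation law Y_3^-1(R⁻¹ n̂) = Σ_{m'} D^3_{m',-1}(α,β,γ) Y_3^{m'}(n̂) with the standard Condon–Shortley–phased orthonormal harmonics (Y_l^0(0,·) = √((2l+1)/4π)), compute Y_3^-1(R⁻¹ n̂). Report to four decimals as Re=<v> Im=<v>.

Need the full column D^3_{m',-1} for m'=−3..3 at α=0.6267, β=1.5997, γ=2.0742.
cos(β/2)=0.696814, sin(β/2)=0.717252
d^3_{-3,-1}: single k=2 term ⇒ +0.469739;  D = -0.322962-0.341102i
d^3_{-2,-1}: k∈[1..2] ⇒ +0.372612 -0.789579 = -0.416967;  D = +0.409775+0.077113i
d^3_{-1,-1}: k∈[0..2] ⇒ +0.114473 -0.970289 +0.771030 = -0.084786;  D = +0.076685-0.036167i
d^3_{0,-1}: k∈[0..2] ⇒ -0.408176 +1.297411 -0.458211 = +0.431024;  D = -0.207930+0.377554i
d^3_{1,-1}: k∈[0..2] ⇒ +0.727717 -1.028040 +0.136154 = -0.164170;  D = -0.020190-0.162923i
d^3_{2,-1}: k∈[0..1] ⇒ -0.789579 +0.418287 = -0.371292;  D = -0.253086-0.271671i
d^3_{3,-1}: single k=0 term ⇒ +0.497698;  D = +0.488352+0.095998i
Y_3^{m'}(θ=1.7534,φ=0.3486) and Σ D·Y over m':
  (-0.3230-0.3411i)·(+0.1989-0.3433i)  (+0.4098+0.0771i)·(-0.1376+0.1152i)  (+0.0767-0.0362i)·(-0.2494+0.0907i)  (-0.2079+0.3776i)·(+0.1921+0.0000i)  (-0.0202-0.1629i)·(+0.2494+0.0907i)  (-0.2531-0.2717i)·(-0.1376-0.1152i)  (+0.4884+0.0960i)·(-0.1989-0.3433i)
Y_3^-1(R⁻¹ n̂) = -0.353299+0.005485i

Re=-0.3533 Im=0.0055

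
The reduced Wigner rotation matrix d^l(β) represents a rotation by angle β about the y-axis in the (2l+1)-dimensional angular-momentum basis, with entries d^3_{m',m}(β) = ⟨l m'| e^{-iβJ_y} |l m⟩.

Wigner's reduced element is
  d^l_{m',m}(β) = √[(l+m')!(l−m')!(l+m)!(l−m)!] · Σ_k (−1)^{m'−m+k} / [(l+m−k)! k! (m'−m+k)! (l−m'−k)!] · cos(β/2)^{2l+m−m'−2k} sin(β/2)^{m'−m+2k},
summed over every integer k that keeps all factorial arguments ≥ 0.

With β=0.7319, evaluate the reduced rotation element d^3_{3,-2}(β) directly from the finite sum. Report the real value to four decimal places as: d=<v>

d^3_{3,-2}(β=0.7319) via Wigner's sum:
Half-angle: c=0.933784, s=0.357837. N=√(720·1·1·120)=293.938769
k: max(0,(-2)−(3))=0 … min(3+(-2),3−(3))=0
  k=0: (−1)^5·293.9388/(120)·0.9338^1·0.3578^5 = -0.013420
d^3_{3,-2}(0.7319) = -0.013420

d=-0.0134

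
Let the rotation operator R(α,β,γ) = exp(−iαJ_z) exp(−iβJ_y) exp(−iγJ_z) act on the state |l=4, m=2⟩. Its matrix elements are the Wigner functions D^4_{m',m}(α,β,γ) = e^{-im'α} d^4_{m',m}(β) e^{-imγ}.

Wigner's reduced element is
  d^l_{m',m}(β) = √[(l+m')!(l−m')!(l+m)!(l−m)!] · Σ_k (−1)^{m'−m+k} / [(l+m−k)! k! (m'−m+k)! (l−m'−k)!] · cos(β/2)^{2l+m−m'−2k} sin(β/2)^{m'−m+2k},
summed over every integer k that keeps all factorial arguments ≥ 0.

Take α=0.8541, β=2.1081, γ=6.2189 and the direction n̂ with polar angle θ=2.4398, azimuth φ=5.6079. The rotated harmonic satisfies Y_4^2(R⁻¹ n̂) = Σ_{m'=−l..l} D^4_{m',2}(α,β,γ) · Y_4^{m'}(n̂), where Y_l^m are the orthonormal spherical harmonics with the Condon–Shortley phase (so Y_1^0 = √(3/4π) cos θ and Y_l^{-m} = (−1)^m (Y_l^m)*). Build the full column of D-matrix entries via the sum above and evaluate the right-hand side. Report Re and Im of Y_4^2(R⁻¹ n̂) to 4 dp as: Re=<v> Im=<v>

Need the full column D^4_{m',2} for m'=−4..4 at α=0.8541, β=2.1081, γ=6.2189.
cos(β/2)=0.494054, sin(β/2)=0.869431
d^4_{-4,2}: single k=6 term ⇒ +0.557878;  D = -0.513103-0.218982i
d^4_{-3,2}: k∈[5..6] ⇒ +0.672488 -0.694201 = -0.021713;  D = +0.019544-0.009458i
d^4_{-2,2}: k∈[4..6] ⇒ +0.510657 -1.265148 +0.326499 = -0.427992;  D = +0.112497-0.412942i
d^4_{-1,2}: k∈[3..5] ⇒ +0.273585 -1.270883 +0.787150 = -0.210148;  D = -0.116591-0.174839i
d^4_{0,2}: k∈[2..4] ⇒ +0.104289 -0.861248 +1.000188 = +0.243228;  D = +0.241221+0.031186i
d^4_{1,2}: k∈[1..3] ⇒ +0.026503 -0.410378 +0.847255 = +0.463380;  D = +0.346677-0.307468i
d^4_{2,2}: k∈[0..2] ⇒ +0.003550 -0.131916 +0.510657 = +0.382291;  D = -0.003377-0.382276i
d^4_{3,2}: k∈[0..1] ⇒ -0.023373 +0.217151 = +0.193778;  D = -0.147224-0.125997i
d^4_{4,2}: single k=0 term ⇒ +0.058170;  D = -0.057549+0.008476i
Y_4^{m'}(θ=2.4398,φ=5.6079) and Σ D·Y over m':
  (-0.5131-0.2190i)·(-0.0695+0.0328i)  (+0.0195-0.0095i)·(+0.1130-0.2310i)  (+0.1125-0.4129i)·(+0.0939+0.4194i)  (-0.1166-0.1748i)·(-0.1971-0.1578i)  (+0.2412+0.0312i)·(-0.2741+0.0000i)  (+0.3467-0.3075i)·(+0.1971-0.1578i)  (-0.0034-0.3823i)·(+0.0939-0.4194i)  (-0.1472-0.1260i)·(-0.1130-0.2310i)  (-0.0575+0.0085i)·(-0.0695-0.0328i)
Y_4^2(R⁻¹ n̂) = +0.006842-0.054687i

Re=0.0068 Im=-0.0547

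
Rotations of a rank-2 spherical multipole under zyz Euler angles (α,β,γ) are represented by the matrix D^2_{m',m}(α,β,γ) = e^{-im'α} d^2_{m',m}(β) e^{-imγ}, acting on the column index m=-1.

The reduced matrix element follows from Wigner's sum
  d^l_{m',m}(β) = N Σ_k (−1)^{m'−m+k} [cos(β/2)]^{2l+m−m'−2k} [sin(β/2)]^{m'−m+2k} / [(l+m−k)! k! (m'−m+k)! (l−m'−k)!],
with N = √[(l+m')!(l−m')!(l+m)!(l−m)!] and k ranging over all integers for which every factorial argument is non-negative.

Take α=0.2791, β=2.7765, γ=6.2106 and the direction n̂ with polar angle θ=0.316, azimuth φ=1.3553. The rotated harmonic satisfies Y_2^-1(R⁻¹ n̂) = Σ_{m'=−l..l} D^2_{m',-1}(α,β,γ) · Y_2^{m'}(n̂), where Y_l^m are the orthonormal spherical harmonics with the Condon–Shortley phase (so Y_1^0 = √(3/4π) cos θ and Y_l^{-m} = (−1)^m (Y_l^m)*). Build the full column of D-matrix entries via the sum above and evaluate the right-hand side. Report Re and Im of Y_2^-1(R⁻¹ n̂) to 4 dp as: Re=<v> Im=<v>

Re=0.3198 Im=0.1537

Need the full column D^2_{m',-1} for m'=−2..2 at α=0.2791, β=2.7765, γ=6.2106.
cos(β/2)=0.181534, sin(β/2)=0.983385
d^2_{-2,-1}: single k=1 term ⇒ +0.011766;  D = +0.010406+0.005492i
d^2_{-1,-1}: k∈[0..1] ⇒ +0.001086 -0.095606 = -0.094520;  D = -0.092512-0.019381i
d^2_{0,-1}: k∈[0..1] ⇒ -0.014410 +0.422867 = +0.408457;  D = +0.407382-0.029622i
d^2_{1,-1}: k∈[0..1] ⇒ +0.095606 -0.935177 = -0.839571;  D = -0.788184+0.289216i
d^2_{2,-1}: single k=0 term ⇒ -0.345270;  D = -0.278828+0.203633i
Y_2^{m'}(θ=0.316,φ=1.3553) and Σ D·Y over m':
  (+0.0104+0.0055i)·(-0.0339-0.0156i)  (-0.0925-0.0194i)·(+0.0488-0.2229i)  (+0.4074-0.0296i)·(+0.5394+0.0000i)  (-0.7882+0.2892i)·(-0.0488-0.2229i)  (-0.2788+0.2036i)·(-0.0339+0.0156i)
Y_2^-1(R⁻¹ n̂) = +0.319850+0.153690i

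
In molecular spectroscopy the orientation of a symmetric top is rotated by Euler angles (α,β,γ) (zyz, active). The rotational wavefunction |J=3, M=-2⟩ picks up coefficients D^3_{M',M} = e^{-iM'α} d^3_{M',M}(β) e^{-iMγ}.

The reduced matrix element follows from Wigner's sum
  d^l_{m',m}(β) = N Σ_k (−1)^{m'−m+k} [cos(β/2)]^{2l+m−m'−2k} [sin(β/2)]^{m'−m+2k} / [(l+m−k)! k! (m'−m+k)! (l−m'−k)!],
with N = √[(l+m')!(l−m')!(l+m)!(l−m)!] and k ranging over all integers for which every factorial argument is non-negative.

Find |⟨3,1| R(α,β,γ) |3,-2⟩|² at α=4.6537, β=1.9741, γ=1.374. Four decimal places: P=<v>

First d^3_{1,-2}(β=1.9741), then the phase factors e^{-i(1)α} and e^{-i(-2)γ}:
With c≡cos(β/2)=0.551154 and s≡sin(β/2)=0.834404, N=[24·2·1·120]^{1/2}=75.894664
The bounds max(0,m−m')=0 and min(l+m,l−m')=1 give 2 terms
  k=0: (−1)^3·75.8947/(12)·0.5512^3·0.8344^3 = -0.615144
  k=1: (−1)^4·75.8947/(24)·0.5512^1·0.8344^5 = +0.704943
d^3_{1,-2}(1.9741) = -0.615144 +0.704943 = +0.089799
|D^3_{1,-2}|² = |d^3_{1,-2}(β)|² = (+0.089799)² = 0.008064 (the z-rotation phases have unit modulus)

P=0.0081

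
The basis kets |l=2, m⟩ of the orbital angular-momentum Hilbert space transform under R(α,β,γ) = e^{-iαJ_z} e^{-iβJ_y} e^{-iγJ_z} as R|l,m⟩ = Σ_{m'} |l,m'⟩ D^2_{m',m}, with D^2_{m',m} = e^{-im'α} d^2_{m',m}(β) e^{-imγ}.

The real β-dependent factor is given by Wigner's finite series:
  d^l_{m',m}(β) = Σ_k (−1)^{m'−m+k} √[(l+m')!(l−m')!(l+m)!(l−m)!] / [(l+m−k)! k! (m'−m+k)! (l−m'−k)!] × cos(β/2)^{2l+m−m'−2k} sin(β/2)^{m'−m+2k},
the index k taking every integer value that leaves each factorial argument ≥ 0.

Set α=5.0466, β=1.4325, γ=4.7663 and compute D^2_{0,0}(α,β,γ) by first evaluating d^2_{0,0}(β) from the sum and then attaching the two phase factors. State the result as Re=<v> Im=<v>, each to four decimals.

Split into d^2_{0,0}(β=1.4325) × two z-phases.
Half-angle: c=0.754273, s=0.656561. N=√(2·2·2·2)=4.000000
The bounds max(0,m−m')=0 and min(l+m,l−m')=2 give 3 terms
  k=0: (−1)^0·4.0000/(4)·0.7543^4·0.6566^0 = +0.323679
  k=1: (−1)^1·4.0000/(1)·0.7543^2·0.6566^2 = -0.980996
  k=2: (−1)^2·4.0000/(4)·0.7543^0·0.6566^4 = +0.185823
d^2_{0,0}(1.4325) = +0.323679 -0.980996 +0.185823 = -0.471494
D = (+1.000000+0.000000i)·(-0.471494)·(+1.000000+0.000000i) = -0.471494+0.000000i

Re=-0.4715 Im=0.0000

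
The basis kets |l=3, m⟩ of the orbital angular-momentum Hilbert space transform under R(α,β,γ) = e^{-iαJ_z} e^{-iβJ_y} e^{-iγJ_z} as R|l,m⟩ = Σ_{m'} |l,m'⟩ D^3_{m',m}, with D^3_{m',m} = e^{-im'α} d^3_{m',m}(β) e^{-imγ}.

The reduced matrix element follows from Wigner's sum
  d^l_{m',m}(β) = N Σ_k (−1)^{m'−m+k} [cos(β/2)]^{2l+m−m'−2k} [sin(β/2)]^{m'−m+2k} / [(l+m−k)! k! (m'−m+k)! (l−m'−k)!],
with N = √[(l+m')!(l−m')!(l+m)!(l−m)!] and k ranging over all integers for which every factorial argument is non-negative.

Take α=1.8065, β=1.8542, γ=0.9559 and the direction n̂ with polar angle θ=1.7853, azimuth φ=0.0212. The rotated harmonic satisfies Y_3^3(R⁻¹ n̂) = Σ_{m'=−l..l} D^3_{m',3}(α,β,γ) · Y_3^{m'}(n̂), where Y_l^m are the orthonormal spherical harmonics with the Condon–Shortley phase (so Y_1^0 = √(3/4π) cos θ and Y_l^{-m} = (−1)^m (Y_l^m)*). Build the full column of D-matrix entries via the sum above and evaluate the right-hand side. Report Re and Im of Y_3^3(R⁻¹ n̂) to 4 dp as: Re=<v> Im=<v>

Re=-0.3570 Im=0.1913

Need the full column D^3_{m',3} for m'=−3..3 at α=1.8065, β=1.8542, γ=0.9559.
cos(β/2)=0.600156, sin(β/2)=0.799883
d^3_{-3,3}: single k=6 term ⇒ +0.261914;  D = -0.217665+0.145673i
d^3_{-2,3}: single k=5 term ⇒ +0.481362;  D = +0.353745+0.326456i
d^3_{-1,3}: single k=4 term ⇒ +0.571057;  D = +0.278576-0.498500i
d^3_{0,3}: single k=3 term ⇒ +0.494751;  D = -0.476310-0.133821i
d^3_{1,3}: single k=2 term ⇒ +0.321481;  D = -0.012274+0.321247i
d^3_{2,3}: single k=1 term ⇒ +0.152554;  D = +0.149588-0.029936i
d^3_{3,3}: single k=0 term ⇒ +0.046729;  D = -0.019617-0.042412i
Y_3^{m'}(θ=1.7853,φ=0.0212) and Σ D·Y over m':
  (-0.2177+0.1457i)·(+0.3884-0.0247i)  (+0.3537+0.3265i)·(-0.2075+0.0088i)  (+0.2786-0.4985i)·(-0.2442+0.0052i)  (-0.4763-0.1338i)·(+0.2203+0.0000i)  (-0.0123+0.3212i)·(+0.2442+0.0052i)  (+0.1496-0.0299i)·(-0.2075-0.0088i)  (-0.0196-0.0424i)·(-0.3884-0.0247i)
Y_3^3(R⁻¹ n̂) = -0.356984+0.191254i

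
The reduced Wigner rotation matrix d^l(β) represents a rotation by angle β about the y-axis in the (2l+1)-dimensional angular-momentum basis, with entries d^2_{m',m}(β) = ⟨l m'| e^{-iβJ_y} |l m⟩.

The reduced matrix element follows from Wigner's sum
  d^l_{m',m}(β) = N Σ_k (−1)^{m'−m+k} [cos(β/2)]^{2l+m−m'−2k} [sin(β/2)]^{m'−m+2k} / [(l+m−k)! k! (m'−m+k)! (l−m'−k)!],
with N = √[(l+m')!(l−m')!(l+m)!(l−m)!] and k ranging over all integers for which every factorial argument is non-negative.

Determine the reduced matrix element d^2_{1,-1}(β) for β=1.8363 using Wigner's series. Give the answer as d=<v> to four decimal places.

d=0.3000

d^2_{1,-1}(β=1.8363) via Wigner's sum:
With c≡cos(β/2)=0.607291 and s≡sin(β/2)=0.794479, N=[6·1·1·6]^{1/2}=6.000000
The bounds max(0,m−m')=0 and min(l+m,l−m')=1 give 2 terms
  k=0: (−1)^2·6.0000/(2)·0.6073^2·0.7945^2 = +0.698362
  k=1: (−1)^3·6.0000/(6)·0.6073^0·0.7945^4 = -0.398410
d^2_{1,-1}(1.8363) = +0.698362 -0.398410 = +0.299951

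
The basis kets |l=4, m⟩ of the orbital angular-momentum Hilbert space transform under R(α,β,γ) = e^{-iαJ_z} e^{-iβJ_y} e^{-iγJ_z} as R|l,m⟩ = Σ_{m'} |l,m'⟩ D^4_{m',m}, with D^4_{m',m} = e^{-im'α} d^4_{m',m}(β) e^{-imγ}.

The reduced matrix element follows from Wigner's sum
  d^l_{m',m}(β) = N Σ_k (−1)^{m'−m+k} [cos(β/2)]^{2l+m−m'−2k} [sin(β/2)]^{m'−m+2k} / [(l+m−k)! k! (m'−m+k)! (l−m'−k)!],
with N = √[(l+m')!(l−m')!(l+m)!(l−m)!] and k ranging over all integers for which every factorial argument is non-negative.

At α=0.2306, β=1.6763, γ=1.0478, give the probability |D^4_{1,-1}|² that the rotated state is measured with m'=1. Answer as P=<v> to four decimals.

P=0.0897

First d^4_{1,-1}(β=1.6763), then the phase factors e^{-i(1)α} and e^{-i(-1)γ}:
Half-angle: c=0.668839, s=0.743407. N=√(120·6·6·120)=720.000000
Admissible k: 0..3 (factorial args all ≥0)
  k=0: (−1)^2·720.0000/(72)·0.6688^6·0.7434^2 = +0.494748
  k=1: (−1)^3·720.0000/(24)·0.6688^4·0.7434^4 = -1.833644
  k=2: (−1)^4·720.0000/(48)·0.6688^2·0.7434^6 = +1.132648
  k=3: (−1)^5·720.0000/(720)·0.6688^0·0.7434^8 = -0.093285
d^4_{1,-1}(1.6763) = +0.494748 -1.833644 +1.132648 -0.093285 = -0.299534
|D^4_{1,-1}|² = |d^4_{1,-1}(β)|² = (-0.299534)² = 0.089720 (the z-rotation phases have unit modulus)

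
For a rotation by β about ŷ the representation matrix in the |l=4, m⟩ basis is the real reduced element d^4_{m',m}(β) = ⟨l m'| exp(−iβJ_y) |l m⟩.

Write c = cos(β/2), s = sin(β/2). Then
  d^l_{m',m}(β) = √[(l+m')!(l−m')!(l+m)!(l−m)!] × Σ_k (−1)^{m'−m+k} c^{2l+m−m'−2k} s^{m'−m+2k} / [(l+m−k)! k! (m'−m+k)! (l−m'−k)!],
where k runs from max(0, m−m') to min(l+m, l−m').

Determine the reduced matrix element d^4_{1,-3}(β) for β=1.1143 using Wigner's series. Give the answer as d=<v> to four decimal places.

d^4_{1,-3}(β=1.1143) via Wigner's sum:
c=cos(1.1143/2)=0.848766, s=sin(1.1143/2)=0.528769; N=√[120·6·1·5040]=1904.940944
Admissible k: 0..1 (factorial args all ≥0)
  k=0: (−1)^4·1904.9409/(144)·0.8488^4·0.5288^4 = +0.536704
  k=1: (−1)^5·1904.9409/(240)·0.8488^2·0.5288^6 = -0.124981
d^4_{1,-3}(1.1143) = +0.536704 -0.124981 = +0.411724

d=0.4117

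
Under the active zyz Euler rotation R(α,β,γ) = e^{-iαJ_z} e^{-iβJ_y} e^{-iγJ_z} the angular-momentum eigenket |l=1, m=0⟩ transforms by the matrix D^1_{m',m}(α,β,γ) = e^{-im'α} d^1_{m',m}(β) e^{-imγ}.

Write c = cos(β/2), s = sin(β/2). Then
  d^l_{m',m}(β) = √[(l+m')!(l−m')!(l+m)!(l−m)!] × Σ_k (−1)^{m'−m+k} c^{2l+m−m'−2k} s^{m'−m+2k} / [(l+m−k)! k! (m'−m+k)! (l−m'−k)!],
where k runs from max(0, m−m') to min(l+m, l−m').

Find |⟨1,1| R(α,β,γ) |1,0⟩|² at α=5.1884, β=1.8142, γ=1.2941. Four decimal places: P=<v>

First d^1_{1,0}(β=1.8142), then the phase factors e^{-i(1)α} and e^{-i(0)γ}:
With c≡cos(β/2)=0.616033 and s≡sin(β/2)=0.787721, N=[2·1·1·1]^{1/2}=1.414214
The bounds max(0,m−m')=0 and min(l+m,l−m')=0 give 1 term
  k=0: (−1)^1·1.4142/(1)·0.6160^1·0.7877^1 = -0.686264
d^1_{1,0}(1.8142) = -0.686264
|D^1_{1,0}|² = |d^1_{1,0}(β)|² = (-0.686264)² = 0.470958 (the z-rotation phases have unit modulus)

P=0.4710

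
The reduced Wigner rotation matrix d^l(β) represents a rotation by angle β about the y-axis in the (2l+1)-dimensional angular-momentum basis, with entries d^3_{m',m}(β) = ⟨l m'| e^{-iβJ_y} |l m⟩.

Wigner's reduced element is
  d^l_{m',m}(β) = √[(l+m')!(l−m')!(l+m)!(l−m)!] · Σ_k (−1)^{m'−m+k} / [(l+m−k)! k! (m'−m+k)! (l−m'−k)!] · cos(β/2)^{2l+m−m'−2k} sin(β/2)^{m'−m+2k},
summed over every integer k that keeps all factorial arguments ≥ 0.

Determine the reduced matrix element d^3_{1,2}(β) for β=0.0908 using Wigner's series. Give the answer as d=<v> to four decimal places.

d=0.1422

d^3_{1,2}(β=0.0908) via Wigner's sum:
Half-angle: c=0.998970, s=0.045384. N=√(24·2·120·1)=75.894664
k∈{1,2} keeps every argument non-negative
  k=1: (−1)^0·75.8947/(24)·0.9990^5·0.0454^1 = +0.142780
  k=2: (−1)^1·75.8947/(12)·0.9990^3·0.0454^3 = -0.000589
d^3_{1,2}(0.0908) = +0.142780 -0.000589 = +0.142191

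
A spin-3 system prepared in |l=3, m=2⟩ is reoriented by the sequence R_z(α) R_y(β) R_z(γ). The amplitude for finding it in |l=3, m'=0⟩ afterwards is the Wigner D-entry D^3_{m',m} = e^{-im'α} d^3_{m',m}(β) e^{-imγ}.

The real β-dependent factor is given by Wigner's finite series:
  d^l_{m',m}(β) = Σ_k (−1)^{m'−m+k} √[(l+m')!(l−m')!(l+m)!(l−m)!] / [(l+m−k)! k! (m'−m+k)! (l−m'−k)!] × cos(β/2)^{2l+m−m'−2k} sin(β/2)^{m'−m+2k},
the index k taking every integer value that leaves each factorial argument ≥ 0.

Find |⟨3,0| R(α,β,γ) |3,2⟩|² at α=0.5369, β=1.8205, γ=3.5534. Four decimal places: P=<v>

D^3_{0,2}(0.5369,1.8205,3.5534) = e^{-i·0·0.5369}·d^3_{0,2}(1.8205)·e^{-i·2·3.5534}. Compute d first:
c=cos(1.8205/2)=0.613548, s=sin(1.8205/2)=0.789657; N=√[6·6·120·1]=65.726707
Admissible k: 2..3 (factorial args all ≥0)
  k=2: (−1)^0·65.7267/(12)·0.6135^4·0.7897^2 = +0.483986
  k=3: (−1)^1·65.7267/(12)·0.6135^2·0.7897^4 = -0.801701
d^3_{0,2}(1.8205) = +0.483986 -0.801701 = -0.317715
|D^3_{0,2}|² = |d^3_{0,2}(β)|² = (-0.317715)² = 0.100943 (the z-rotation phases have unit modulus)

P=0.1009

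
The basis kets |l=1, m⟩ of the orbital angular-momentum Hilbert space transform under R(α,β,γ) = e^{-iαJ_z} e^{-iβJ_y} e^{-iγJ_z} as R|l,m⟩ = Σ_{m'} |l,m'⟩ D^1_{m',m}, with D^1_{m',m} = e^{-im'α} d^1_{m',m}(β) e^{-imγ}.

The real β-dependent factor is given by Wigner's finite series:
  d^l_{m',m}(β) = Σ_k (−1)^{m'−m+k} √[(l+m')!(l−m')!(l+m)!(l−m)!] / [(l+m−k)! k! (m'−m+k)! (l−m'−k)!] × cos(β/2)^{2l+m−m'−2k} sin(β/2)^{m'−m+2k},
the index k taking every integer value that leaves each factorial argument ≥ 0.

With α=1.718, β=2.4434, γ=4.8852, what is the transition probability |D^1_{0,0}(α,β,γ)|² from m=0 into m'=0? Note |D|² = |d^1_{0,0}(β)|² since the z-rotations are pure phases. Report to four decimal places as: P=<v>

Split into d^1_{0,0}(β=2.4434) × two z-phases.
c=cos(2.4434/2)=0.342049, s=sin(2.4434/2)=0.939682; N=√[1·1·1·1]=1.000000
k∈{0,1} keeps every argument non-negative
  k=0: (−1)^0·1.0000/(1)·0.3420^2·0.9397^0 = +0.116997
  k=1: (−1)^1·1.0000/(1)·0.3420^0·0.9397^2 = -0.883003
d^1_{0,0}(2.4434) = +0.116997 -0.883003 = -0.766005
|D^1_{0,0}|² = |d^1_{0,0}(β)|² = (-0.766005)² = 0.586764 (the z-rotation phases have unit modulus)

P=0.5868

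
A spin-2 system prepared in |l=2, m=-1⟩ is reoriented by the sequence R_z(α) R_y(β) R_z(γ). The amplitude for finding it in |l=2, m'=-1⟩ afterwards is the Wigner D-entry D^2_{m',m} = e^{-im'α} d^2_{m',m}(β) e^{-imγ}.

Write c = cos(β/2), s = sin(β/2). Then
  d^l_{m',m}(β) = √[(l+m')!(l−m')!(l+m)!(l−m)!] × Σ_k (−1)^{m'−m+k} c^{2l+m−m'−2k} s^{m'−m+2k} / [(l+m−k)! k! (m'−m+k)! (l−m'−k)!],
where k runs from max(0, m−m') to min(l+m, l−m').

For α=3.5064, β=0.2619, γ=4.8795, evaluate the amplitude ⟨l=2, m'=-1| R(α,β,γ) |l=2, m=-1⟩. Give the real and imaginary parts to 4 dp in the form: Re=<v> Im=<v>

Re=-0.4645 Im=0.7894

First d^2_{-1,-1}(β=0.2619), then the phase factors e^{-i(-1)α} and e^{-i(-1)γ}:
With c≡cos(β/2)=0.991438 and s≡sin(β/2)=0.130576, N=[1·6·1·6]^{1/2}=6.000000
k∈{0,1} keeps every argument non-negative
  k=0: (−1)^0·6.0000/(6)·0.9914^4·0.1306^0 = +0.966190
  k=1: (−1)^1·6.0000/(2)·0.9914^2·0.1306^2 = -0.050278
d^2_{-1,-1}(0.2619) = +0.966190 -0.050278 = +0.915912
Phases: e^{-i·(-1)·3.5064}=-0.934193-0.356769i, e^{-i·(-1)·4.8795}=+0.166334-0.986069i ⇒ D=-0.464539+0.789366i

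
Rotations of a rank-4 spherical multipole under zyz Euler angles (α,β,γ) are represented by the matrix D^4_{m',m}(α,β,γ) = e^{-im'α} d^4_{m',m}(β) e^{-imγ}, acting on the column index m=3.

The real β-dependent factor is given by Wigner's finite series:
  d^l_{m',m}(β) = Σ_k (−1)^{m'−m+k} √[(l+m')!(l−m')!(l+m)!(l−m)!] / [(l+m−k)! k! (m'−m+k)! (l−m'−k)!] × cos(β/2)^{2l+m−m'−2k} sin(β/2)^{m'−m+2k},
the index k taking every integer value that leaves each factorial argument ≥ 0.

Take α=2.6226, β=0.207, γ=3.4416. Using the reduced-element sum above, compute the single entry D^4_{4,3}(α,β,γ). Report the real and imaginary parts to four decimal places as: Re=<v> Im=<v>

First d^4_{4,3}(β=0.207), then the phase factors e^{-i(4)α} and e^{-i(3)γ}:
c=cos(0.207/2)=0.994649, s=sin(0.207/2)=0.103315; N=√[40320·1·5040·1]=14255.272709
k: max(0,(3)−(4))=0 … min(4+(3),4−(4))=0
  k=0: (−1)^1·14255.2727/(5040)·0.9946^7·0.1033^1 = -0.281448
d^4_{4,3}(0.207) = -0.281448
Phases: e^{-i·(4)·2.6226}=-0.483960+0.875090i, e^{-i·(3)·3.4416}=-0.621593+0.783341i ⇒ D=+0.108264+0.259792i

Re=0.1083 Im=0.2598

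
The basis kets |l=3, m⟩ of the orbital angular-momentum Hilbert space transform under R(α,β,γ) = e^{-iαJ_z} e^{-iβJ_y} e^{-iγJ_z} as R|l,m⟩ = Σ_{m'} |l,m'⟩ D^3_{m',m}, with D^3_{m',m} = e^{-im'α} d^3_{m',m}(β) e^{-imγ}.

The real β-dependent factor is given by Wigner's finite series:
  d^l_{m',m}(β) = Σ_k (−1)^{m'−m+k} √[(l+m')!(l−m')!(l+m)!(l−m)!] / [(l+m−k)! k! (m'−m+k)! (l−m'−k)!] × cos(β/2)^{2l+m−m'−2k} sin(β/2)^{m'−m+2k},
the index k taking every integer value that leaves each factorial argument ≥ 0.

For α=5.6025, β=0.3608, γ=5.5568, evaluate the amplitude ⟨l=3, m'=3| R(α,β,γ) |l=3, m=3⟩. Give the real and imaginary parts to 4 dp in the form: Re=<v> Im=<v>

Split into d^3_{3,3}(β=0.3608) × two z-phases.
Half-angle: c=0.983772, s=0.179423. N=√(720·1·720·1)=720.000000
Admissible k: 0..0 (factorial args all ≥0)
  k=0: (−1)^0·720.0000/(720)·0.9838^6·0.1794^0 = +0.906498
d^3_{3,3}(0.3608) = +0.906498
Attach z-rotation phases: D = e^{-i(3)(5.6025)}·(+0.906498)·e^{-i(3)(5.5568)} = -0.427563-0.799330i

Re=-0.4276 Im=-0.7993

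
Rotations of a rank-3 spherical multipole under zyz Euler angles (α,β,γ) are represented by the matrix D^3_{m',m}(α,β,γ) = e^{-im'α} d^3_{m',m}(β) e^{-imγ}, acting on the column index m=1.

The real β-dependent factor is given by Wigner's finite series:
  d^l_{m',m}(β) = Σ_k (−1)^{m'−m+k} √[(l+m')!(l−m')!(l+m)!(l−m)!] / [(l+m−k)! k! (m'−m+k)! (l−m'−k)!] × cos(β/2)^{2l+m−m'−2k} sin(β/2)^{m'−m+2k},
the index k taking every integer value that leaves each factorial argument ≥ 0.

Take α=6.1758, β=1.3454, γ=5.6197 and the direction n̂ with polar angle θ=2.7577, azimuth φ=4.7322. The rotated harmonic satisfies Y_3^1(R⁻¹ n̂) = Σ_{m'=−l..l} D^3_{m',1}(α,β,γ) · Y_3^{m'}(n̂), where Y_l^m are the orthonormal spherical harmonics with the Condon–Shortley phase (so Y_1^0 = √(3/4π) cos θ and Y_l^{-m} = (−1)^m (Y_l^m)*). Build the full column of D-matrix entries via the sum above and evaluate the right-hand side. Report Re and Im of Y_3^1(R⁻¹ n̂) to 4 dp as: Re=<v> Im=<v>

Re=0.2670 Im=0.0761

Need the full column D^3_{m',1} for m'=−3..3 at α=6.1758, β=1.3454, γ=5.6197.
cos(β/2)=0.782142, sin(β/2)=0.623100
d^3_{-3,1}: single k=4 term ⇒ +0.357148;  D = +0.336544+0.119552i
d^3_{-2,1}: k∈[3..4] ⇒ +0.732083 -0.232314 = +0.499770;  D = +0.450295+0.216804i
d^3_{-1,1}: k∈[2..4] ⇒ +0.871785 -0.737722 +0.058526 = +0.192589;  D = +0.163570+0.101664i
d^3_{0,1}: k∈[1..3] ⇒ +0.631796 -1.202935 +0.254487 = -0.316653;  D = -0.249475-0.195016i
d^3_{1,1}: k∈[0..2] ⇒ +0.228936 -1.162380 +0.553291 = -0.380153;  D = -0.272686-0.264876i
d^3_{2,1}: k∈[0..1] ⇒ -0.576748 +0.732083 = +0.155335;  D = +0.099181+0.119550i
d^3_{3,1}: single k=0 term ⇒ +0.562735;  D = +0.310815+0.469111i
Y_3^{m'}(θ=2.7577,φ=4.7322) and Σ D·Y over m':
  (+0.3365+0.1196i)·(-0.0013-0.0219i)  (+0.4503+0.2168i)·(+0.1328-0.0053i)  (+0.1636+0.1017i)·(+0.0079+0.3992i)  (-0.2495-0.1950i)·(-0.4493+0.0000i)  (-0.2727-0.2649i)·(-0.0079+0.3992i)  (+0.0992+0.1195i)·(+0.1328+0.0053i)  (+0.3108+0.4691i)·(+0.0013-0.0219i)
Y_3^1(R⁻¹ n̂) = +0.267044+0.076086i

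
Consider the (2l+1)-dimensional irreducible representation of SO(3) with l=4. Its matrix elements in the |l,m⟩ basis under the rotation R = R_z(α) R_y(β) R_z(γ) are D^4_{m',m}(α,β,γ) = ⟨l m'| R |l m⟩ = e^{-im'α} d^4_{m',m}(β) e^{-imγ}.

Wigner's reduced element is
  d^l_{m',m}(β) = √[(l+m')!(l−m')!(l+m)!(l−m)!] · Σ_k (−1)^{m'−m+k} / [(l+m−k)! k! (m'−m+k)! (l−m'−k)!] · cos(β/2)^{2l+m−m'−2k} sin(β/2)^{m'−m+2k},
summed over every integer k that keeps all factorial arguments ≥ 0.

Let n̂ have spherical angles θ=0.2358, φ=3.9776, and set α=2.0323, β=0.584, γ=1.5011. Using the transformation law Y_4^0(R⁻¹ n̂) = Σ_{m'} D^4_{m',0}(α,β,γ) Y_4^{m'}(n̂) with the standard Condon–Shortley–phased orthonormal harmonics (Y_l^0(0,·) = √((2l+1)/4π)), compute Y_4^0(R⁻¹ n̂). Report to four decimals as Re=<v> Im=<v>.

Need the full column D^4_{m',0} for m'=−4..4 at α=2.0323, β=0.584, γ=1.5011.
cos(β/2)=0.957670, sin(β/2)=0.287868
d^4_{-4,0}: single k=4 term ⇒ +0.048327;  D = -0.013133+0.046508i
d^4_{-3,0}: k∈[3..4] ⇒ +0.227365 -0.020544 = +0.206822;  D = +0.203243-0.038305i
d^4_{-2,0}: k∈[2..4] ⇒ +0.606462 -0.146126 +0.004951 = +0.465288;  D = -0.280766-0.371030i
d^4_{-1,0}: k∈[1..4] ⇒ +0.951086 -0.515616 +0.046589 -0.000702 = +0.481357;  D = -0.214346+0.431000i
d^4_{0,0}: k∈[0..4] ⇒ +0.707501 -1.022828 +0.207941 -0.008351 +0.000047 = -0.115689;  D = -0.115689+0.000000i
d^4_{1,0}: k∈[0..3] ⇒ -0.951086 +0.515616 -0.046589 +0.000702 = -0.481357;  D = +0.214346+0.431000i
d^4_{2,0}: k∈[0..2] ⇒ +0.606462 -0.146126 +0.004951 = +0.465288;  D = -0.280766+0.371030i
d^4_{3,0}: k∈[0..1] ⇒ -0.227365 +0.020544 = -0.206822;  D = -0.203243-0.038305i
d^4_{4,0}: single k=0 term ⇒ +0.048327;  D = -0.013133-0.046508i
Y_4^{m'}(θ=0.2358,φ=3.9776) and Σ D·Y over m':
  (-0.0131+0.0465i)·(-0.0013+0.0003i)  (+0.2032-0.0383i)·(+0.0125+0.0092i)  (-0.2808-0.3710i)·(-0.0104-0.1020i)  (-0.2143+0.4310i)·(-0.2607+0.2885i)  (-0.1157+0.0000i)·(+0.6264+0.0000i)  (+0.2143+0.4310i)·(+0.2607+0.2885i)  (-0.2808+0.3710i)·(-0.0104+0.1020i)  (-0.2032-0.0383i)·(-0.0125+0.0092i)  (-0.0131-0.0465i)·(-0.0013-0.0003i)
Y_4^0(R⁻¹ n̂) = -0.273497-0.000000i

Re=-0.2735 Im=0.0000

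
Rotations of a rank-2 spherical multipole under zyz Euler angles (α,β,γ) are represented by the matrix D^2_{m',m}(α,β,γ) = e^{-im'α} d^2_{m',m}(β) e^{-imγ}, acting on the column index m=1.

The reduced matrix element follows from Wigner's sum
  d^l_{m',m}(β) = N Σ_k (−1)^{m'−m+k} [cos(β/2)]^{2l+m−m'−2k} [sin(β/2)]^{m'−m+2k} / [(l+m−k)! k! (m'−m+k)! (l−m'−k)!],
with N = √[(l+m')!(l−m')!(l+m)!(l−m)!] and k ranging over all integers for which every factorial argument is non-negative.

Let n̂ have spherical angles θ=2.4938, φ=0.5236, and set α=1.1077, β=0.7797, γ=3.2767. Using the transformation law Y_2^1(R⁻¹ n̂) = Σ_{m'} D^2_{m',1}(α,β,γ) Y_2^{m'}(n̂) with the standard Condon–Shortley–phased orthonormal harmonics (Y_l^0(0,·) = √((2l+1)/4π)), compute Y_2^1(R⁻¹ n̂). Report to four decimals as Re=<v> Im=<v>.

Need the full column D^2_{m',1} for m'=−2..2 at α=1.1077, β=0.7797, γ=3.2767.
cos(β/2)=0.924966, sin(β/2)=0.380050
d^2_{-2,1}: single k=3 term ⇒ +0.101549;  D = +0.049529-0.088652i
d^2_{-1,1}: k∈[2..3] ⇒ +0.370726 -0.020862 = +0.349864;  D = -0.197029-0.289110i
d^2_{0,1}: k∈[1..2] ⇒ +0.736705 -0.124372 = +0.612333;  D = -0.606752+0.082479i
d^2_{1,1}: k∈[0..1] ⇒ +0.731987 -0.370726 = +0.361260;  D = -0.116376+0.342002i
d^2_{2,1}: single k=0 term ⇒ -0.601517;  D = -0.422911-0.427749i
Y_2^{m'}(θ=2.4938,φ=0.5236) and Σ D·Y over m':
  (+0.0495-0.0887i)·(+0.0703-0.1218i)  (-0.1970-0.2891i)·(-0.3219+0.1859i)  (-0.6068+0.0825i)·(+0.2863+0.0000i)  (-0.1164+0.3420i)·(+0.3219+0.1859i)  (-0.4229-0.4277i)·(+0.0703+0.1218i)
Y_2^1(R⁻¹ n̂) = -0.142507+0.074671i

Re=-0.1425 Im=0.0747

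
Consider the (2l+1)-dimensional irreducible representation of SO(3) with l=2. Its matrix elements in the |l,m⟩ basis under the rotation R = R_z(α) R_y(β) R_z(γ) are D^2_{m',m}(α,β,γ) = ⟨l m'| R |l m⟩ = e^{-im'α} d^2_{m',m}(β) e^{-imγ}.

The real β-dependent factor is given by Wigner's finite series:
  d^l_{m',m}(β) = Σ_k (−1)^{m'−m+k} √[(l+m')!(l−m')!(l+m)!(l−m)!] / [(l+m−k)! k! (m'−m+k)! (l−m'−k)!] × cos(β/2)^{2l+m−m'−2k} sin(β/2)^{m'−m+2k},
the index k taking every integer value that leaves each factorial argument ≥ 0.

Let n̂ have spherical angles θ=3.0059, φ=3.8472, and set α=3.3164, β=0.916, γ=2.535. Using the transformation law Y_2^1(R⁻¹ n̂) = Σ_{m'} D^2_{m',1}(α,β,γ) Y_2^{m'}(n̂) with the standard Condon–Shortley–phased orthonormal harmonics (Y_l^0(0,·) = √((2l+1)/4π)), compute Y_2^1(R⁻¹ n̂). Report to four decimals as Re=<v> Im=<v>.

Re=-0.2625 Im=-0.2150

Need the full column D^2_{m',1} for m'=−2..2 at α=3.3164, β=0.916, γ=2.535.
cos(β/2)=0.896939, sin(β/2)=0.442155
d^2_{-2,1}: single k=3 term ⇒ +0.155066;  D = -0.089415-0.126691i
d^2_{-1,1}: k∈[2..3] ⇒ +0.471841 -0.038221 = +0.433621;  D = +0.307840+0.305388i
d^2_{0,1}: k∈[1..2] ⇒ +0.781517 -0.189916 = +0.591601;  D = -0.486056-0.337255i
d^2_{1,1}: k∈[0..1] ⇒ +0.647218 -0.471841 = +0.175377;  D = +0.159281+0.073394i
d^2_{2,1}: single k=0 term ⇒ -0.638106;  D = +0.617152+0.162180i
Y_2^{m'}(θ=3.0059,φ=3.8472) and Σ D·Y over m':
  (-0.0894-0.1267i)·(+0.0011-0.0070i)  (+0.3078+0.3054i)·(+0.0788-0.0671i)  (-0.4861-0.3373i)·(+0.6135+0.0000i)  (+0.1593+0.0734i)·(-0.0788-0.0671i)  (+0.6172+0.1622i)·(+0.0011+0.0070i)
Y_2^1(R⁻¹ n̂) = -0.262459-0.215005i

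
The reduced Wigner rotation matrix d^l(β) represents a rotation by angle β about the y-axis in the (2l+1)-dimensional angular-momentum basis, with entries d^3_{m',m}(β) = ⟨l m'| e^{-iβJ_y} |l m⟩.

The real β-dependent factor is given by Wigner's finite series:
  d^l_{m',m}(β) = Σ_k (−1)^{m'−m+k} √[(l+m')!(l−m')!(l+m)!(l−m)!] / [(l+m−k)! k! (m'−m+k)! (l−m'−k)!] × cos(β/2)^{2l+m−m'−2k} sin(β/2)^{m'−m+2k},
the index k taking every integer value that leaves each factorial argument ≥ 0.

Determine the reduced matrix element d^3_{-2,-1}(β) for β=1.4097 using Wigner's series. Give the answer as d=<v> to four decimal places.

d^3_{-2,-1}(β=1.4097) via Wigner's sum:
c=cos(1.4097/2)=0.761709, s=sin(1.4097/2)=0.647920; N=√[1·120·2·24]=75.894664
k: max(0,(-1)−(-2))=1 … min(3+(-1),3−(-2))=2
  k=1: (−1)^0·75.8947/(24)·0.7617^5·0.6479^1 = +0.525371
  k=2: (−1)^1·75.8947/(12)·0.7617^3·0.6479^3 = -0.760256
d^3_{-2,-1}(1.4097) = +0.525371 -0.760256 = -0.234886

d=-0.2349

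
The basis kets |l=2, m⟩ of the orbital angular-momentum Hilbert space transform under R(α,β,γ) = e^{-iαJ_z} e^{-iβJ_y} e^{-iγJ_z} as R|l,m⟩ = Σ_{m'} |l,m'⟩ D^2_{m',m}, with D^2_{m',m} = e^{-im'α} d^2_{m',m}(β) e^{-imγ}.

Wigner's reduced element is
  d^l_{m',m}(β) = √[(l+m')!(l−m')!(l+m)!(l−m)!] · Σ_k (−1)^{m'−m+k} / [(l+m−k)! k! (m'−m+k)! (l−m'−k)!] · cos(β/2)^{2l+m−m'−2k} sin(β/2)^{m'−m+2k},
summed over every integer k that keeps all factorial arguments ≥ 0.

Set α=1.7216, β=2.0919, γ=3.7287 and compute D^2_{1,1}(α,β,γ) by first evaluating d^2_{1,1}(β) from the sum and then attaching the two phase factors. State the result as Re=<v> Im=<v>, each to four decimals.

First d^2_{1,1}(β=2.0919), then the phase factors e^{-i(1)α} and e^{-i(1)γ}:
c=cos(2.0919/2)=0.501080, s=sin(2.0919/2)=0.865401; N=√[6·1·6·1]=6.000000
k: max(0,(1)−(1))=0 … min(2+(1),2−(1))=1
  k=0: (−1)^0·6.0000/(6)·0.5011^4·0.8654^0 = +0.063042
  k=1: (−1)^1·6.0000/(2)·0.5011^2·0.8654^2 = -0.564118
d^2_{1,1}(2.0919) = +0.063042 -0.564118 = -0.501077
D = (-0.150233-0.988651i)·(-0.501077)·(-0.832547+0.553955i) = -0.337096-0.370734i

Re=-0.3371 Im=-0.3707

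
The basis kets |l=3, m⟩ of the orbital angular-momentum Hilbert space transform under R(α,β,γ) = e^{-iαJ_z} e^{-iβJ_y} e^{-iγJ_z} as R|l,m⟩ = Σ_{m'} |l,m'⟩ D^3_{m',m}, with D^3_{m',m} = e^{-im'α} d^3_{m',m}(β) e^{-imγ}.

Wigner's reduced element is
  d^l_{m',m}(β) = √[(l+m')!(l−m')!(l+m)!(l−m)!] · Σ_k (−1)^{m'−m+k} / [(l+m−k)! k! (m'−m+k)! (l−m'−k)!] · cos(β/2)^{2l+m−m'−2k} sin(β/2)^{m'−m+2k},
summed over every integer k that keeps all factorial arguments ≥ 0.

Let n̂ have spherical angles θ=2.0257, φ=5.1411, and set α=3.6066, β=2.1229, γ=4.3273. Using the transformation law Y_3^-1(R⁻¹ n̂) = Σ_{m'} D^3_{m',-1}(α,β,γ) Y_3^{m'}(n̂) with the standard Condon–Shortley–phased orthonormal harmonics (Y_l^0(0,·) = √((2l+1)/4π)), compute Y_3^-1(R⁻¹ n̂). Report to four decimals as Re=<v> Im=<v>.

Re=0.2081 Im=-0.0014

Need the full column D^3_{m',-1} for m'=−3..3 at α=3.6066, β=2.1229, γ=4.3273.
cos(β/2)=0.487607, sin(β/2)=0.873063
d^3_{-3,-1}: single k=2 term ⇒ +0.166884;  D = -0.141317+0.088769i
d^3_{-2,-1}: k∈[1..2] ⇒ +0.076102 -0.487951 = -0.411849;  D = -0.213484+0.352200i
d^3_{-1,-1}: k∈[0..2] ⇒ +0.013441 -0.344715 +0.828846 = +0.497571;  D = -0.039723+0.495983i
d^3_{0,-1}: k∈[0..2] ⇒ -0.083365 +0.801785 -0.856819 = -0.138399;  D = +0.051988+0.128263i
d^3_{1,-1}: k∈[0..2] ⇒ +0.258536 -1.105128 +0.442868 = -0.403723;  D = -0.303335-0.266421i
d^3_{2,-1}: k∈[0..1] ⇒ -0.487951 +0.782165 = +0.294214;  D = -0.284649-0.074411i
d^3_{3,-1}: single k=0 term ⇒ +0.535018;  D = +0.523340-0.111171i
Y_3^{m'}(θ=2.0257,φ=5.1411) and Σ D·Y over m':
  (-0.1413+0.0888i)·(-0.2903-0.0849i)  (-0.2135+0.3522i)·(+0.2371-0.2740i)  (-0.0397+0.4960i)·(-0.0042-0.0092i)  (+0.0520+0.1283i)·(+0.3336+0.0000i)  (-0.3033-0.2664i)·(+0.0042-0.0092i)  (-0.2846-0.0744i)·(+0.2371+0.2740i)  (+0.5233-0.1112i)·(+0.2903-0.0849i)
Y_3^-1(R⁻¹ n̂) = +0.208144-0.001371i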